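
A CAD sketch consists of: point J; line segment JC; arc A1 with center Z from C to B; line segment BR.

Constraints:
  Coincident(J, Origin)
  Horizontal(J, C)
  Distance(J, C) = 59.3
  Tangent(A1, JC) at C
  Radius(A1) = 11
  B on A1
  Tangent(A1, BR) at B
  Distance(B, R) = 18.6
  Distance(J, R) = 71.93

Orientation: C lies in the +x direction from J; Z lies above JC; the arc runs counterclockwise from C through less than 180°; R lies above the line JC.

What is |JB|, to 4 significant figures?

71.25

Checks: |ZC| = 11.00 ✓; |ZB| = 11.00 ✓; ∠(ZB, BR) = 90.00° ✓; |BR| = 18.60 ✓; |JR| = 71.93 ✓.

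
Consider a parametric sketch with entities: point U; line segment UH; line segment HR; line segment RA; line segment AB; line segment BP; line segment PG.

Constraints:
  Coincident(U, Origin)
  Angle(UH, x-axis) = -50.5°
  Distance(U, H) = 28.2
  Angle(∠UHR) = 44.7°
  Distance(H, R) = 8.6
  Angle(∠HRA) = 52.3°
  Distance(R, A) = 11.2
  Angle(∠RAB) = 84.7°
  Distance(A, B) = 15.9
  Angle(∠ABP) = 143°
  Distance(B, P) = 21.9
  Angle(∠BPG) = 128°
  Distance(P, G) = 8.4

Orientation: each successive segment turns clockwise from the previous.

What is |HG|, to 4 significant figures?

30.86

U is at the origin; UH runs at -50.5° with length 28.2, so H = (17.94, -21.76). ∠UHR = 44.7° gives HR at 174.2° from the x-axis; with |HR| = 8.6, R = (9.381, -20.89). ∠HRA = 52.3° gives RA at 46.50° from the x-axis; with |RA| = 11.2, A = (17.09, -12.77). ∠RAB = 84.7° gives AB at -48.80° from the x-axis; with |AB| = 15.9, B = (27.56, -24.73). ∠ABP = 143.0° gives BP at -85.80° from the x-axis; with |BP| = 21.9, P = (29.17, -46.57). ∠BPG = 128.0° gives PG at -137.8° from the x-axis; with |PG| = 8.4, G = (22.95, -52.21). Then |HG| = |G − H| = 30.86.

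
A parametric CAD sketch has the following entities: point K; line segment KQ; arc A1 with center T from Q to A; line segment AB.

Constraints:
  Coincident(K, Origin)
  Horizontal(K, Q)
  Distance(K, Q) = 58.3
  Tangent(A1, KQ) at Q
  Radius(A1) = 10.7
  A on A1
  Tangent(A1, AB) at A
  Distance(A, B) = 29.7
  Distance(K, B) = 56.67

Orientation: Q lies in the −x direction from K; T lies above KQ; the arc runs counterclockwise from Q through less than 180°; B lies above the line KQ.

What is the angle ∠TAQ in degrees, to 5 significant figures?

50.445°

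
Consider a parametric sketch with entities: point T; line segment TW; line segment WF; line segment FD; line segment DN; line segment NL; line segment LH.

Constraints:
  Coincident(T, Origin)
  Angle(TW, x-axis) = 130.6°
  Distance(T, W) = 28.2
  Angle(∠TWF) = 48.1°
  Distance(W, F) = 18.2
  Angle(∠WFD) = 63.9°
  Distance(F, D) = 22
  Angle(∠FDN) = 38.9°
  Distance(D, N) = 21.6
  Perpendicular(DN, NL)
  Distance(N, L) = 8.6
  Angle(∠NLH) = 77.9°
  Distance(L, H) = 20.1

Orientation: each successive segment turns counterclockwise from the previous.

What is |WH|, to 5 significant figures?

20.931

T is at the origin; TW runs at 130.6° with length 28.2, so W = (-18.352, 21.411). ∠TWF = 48.1° gives WF at -97.500° from the x-axis; with |WF| = 18.2, F = (-20.727, 3.3672). ∠WFD = 63.9° gives FD at 18.600° from the x-axis; with |FD| = 22.0, D = (0.12350, 10.384). ∠FDN = 38.9° gives DN at 159.70° from the x-axis; with |DN| = 21.6, N = (-20.135, 17.878). The perpendicularity gives NL at right angles to DN, so NL runs at -110.30°; with |NL| = 8.6, L = (-23.119, 9.8122). ∠NLH = 77.9° gives LH at -8.2000° from the x-axis; with |LH| = 20.1, H = (-3.2240, 6.9454). Then |WH| = |H − W| = 20.931.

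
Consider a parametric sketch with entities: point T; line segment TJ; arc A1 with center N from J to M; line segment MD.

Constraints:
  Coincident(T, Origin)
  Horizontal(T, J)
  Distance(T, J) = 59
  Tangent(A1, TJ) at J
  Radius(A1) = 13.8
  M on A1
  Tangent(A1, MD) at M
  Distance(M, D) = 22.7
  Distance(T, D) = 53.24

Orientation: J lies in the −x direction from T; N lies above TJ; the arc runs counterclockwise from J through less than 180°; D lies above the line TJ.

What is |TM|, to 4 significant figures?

46.81

T is at the origin; T and J share the same y with |TJ| = 59.0 and J on the −x side, so J = (-59.00, 0.000). A1 meets TJ tangentially, so NJ is at right angles to TJ, so N = J + (0, 13.8) = (-59.00, 13.80). Since NM ⟂ MD (tangency), |ND| = √(13.8² + 22.7²) = 26.57 regardless of where M sits on A1. So D lies on both circle(T, 53.24) and circle(N, 26.57); the above-TJ intersection is D = (-41.29, 33.60). M is the foot of the tangent from D: M = (-45.43, 11.29).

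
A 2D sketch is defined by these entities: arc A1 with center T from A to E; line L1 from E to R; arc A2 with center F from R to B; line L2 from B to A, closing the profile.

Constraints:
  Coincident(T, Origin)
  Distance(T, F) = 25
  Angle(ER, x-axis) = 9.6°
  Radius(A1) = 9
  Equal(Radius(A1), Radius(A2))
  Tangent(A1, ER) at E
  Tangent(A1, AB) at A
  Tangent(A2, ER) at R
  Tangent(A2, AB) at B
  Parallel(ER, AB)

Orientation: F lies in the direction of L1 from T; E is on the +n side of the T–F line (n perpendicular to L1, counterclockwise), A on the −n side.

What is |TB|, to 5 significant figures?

26.571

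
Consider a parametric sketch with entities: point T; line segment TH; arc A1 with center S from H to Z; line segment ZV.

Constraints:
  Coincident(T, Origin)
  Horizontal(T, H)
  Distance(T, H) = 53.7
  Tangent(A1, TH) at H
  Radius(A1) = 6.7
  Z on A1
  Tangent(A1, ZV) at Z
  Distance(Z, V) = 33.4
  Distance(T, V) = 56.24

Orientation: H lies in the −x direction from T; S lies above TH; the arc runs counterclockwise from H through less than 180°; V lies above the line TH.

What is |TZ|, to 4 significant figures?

47.43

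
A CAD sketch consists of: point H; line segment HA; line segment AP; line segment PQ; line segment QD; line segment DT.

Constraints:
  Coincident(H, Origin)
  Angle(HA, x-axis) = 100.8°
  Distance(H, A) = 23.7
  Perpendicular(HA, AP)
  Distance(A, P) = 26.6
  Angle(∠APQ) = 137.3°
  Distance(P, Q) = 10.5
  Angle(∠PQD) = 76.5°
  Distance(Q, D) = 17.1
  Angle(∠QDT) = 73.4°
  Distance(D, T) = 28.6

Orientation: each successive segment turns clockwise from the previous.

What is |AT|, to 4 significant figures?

15.81

H is at the origin; HA runs at 100.8° with length 23.7, so A = (-4.441, 23.28). HA ⟂ AP, so AP runs at 10.80°; with |AP| = 26.6, P = (21.69, 28.26). ∠APQ = 137.3° gives PQ at -31.90° from the x-axis; with |PQ| = 10.5, Q = (30.60, 22.72). ∠PQD = 76.5° gives QD at -135.4° from the x-axis; with |QD| = 17.1, D = (18.43, 10.71). ∠QDT = 73.4° gives DT at 118.0° from the x-axis; with |DT| = 28.6, T = (5.000, 35.96). Then |AT| = |T − A| = 15.81.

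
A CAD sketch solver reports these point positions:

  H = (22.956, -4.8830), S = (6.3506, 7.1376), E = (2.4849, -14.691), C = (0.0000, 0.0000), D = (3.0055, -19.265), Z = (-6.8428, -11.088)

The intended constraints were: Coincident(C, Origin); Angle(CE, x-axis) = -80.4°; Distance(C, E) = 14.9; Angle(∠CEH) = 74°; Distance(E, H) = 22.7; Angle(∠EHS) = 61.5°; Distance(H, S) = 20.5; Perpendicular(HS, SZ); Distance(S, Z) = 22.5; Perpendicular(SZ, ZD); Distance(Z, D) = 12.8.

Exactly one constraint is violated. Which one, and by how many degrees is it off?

Perpendicular(SZ, ZD) — off by 3.80°.

C = (0.00, 0.00) ✓; CE at -80.40° ✓; |CE| = 14.90 ✓; ∠CEH = 74.00° ✓; |EH| = 22.70 ✓; ∠EHS = 61.50° ✓; |HS| = 20.50 ✓; ∠(HS, SZ) = 90.00° ✓; |SZ| = 22.50 ✓; ∠(SZ, ZD) = 86.20° ✗; |ZD| = 12.80 ✓.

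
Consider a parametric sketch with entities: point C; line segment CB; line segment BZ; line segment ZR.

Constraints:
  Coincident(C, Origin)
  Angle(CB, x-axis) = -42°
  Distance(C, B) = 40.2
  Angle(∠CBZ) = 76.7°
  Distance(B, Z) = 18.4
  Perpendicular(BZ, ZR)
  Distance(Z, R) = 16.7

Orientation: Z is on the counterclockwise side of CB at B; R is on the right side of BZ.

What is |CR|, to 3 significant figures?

56.6

∠CBZ = 76.7°, so BZ runs at -42.0° + (180° − 76.7°) = 61.3° from the x-axis; with |BZ| = 18.4, Z = B + 18.4·(cos 61.3°, sin 61.3°) = (38.7, -10.8). BZ ⟂ ZR; with |ZR| = 16.7 on the right of BZ, R = Z + 16.7·(0.877, -0.480) = (53.4, -18.8). Then |CR| = |R − C| = 56.6.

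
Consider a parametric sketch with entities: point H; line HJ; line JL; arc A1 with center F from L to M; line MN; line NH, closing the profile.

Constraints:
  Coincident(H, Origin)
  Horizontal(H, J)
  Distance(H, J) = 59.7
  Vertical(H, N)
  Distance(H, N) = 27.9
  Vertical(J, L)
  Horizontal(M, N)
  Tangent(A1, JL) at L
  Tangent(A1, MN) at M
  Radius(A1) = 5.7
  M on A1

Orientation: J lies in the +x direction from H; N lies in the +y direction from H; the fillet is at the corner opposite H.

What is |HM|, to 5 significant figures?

60.782

The virtual corner opposite H is at (59.700, 27.900). Tangency of A1 to JL means the radius FL is perpendicular to JL and A1 meets MN tangentially, so FM is at right angles to MN, with radius 5.7, so the center F sits 5.7 in from both sides at F = (54.000, 22.200). That places the tangent points at L = (59.700, 22.200) on JL and M = (54.000, 27.900) on MN. Then |HM| = |M − H| = 60.782.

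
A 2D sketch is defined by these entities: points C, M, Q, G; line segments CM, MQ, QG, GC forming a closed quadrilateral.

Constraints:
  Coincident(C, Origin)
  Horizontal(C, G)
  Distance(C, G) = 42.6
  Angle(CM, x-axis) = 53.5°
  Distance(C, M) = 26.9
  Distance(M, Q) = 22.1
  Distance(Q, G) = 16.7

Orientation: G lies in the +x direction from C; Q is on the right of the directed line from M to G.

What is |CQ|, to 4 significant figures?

26.08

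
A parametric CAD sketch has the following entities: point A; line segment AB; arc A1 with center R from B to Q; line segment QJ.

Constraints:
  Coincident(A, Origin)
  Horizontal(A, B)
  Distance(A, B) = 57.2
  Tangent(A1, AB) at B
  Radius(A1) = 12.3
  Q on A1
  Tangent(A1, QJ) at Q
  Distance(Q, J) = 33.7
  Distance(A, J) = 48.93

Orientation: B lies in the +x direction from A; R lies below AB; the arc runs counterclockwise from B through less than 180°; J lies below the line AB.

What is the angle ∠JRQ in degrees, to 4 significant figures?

69.95°

Checks: |RQ| = 12.30 ✓; ∠(RQ, QJ) = 90.00° ✓; |QJ| = 33.70 ✓; |AJ| = 48.93 ✓.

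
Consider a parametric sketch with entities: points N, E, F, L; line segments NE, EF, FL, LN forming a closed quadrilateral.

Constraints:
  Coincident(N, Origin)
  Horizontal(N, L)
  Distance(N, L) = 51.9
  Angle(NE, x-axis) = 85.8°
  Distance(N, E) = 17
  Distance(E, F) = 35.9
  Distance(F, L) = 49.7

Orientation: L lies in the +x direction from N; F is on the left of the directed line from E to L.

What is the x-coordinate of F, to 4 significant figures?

26.34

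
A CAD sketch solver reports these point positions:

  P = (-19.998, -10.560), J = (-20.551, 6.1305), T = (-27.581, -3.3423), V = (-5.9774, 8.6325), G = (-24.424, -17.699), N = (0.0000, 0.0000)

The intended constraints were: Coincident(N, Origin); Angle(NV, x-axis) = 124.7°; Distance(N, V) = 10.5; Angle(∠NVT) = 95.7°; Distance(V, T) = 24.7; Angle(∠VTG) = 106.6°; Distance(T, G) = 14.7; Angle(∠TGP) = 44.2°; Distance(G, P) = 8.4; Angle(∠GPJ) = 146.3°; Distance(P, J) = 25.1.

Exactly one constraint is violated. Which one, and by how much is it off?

Distance(P, J) = 25.1 — off by 8.40.

N = (0.00, 0.00) ✓; NV at 124.7° ✓; |NV| = 10.50 ✓; ∠NVT = 95.70° ✓; |VT| = 24.70 ✓; ∠VTG = 106.6° ✓; |TG| = 14.70 ✓; ∠TGP = 44.20° ✓; |GP| = 8.400 ✓; ∠GPJ = 146.3° ✓; |PJ| = 16.70 ✗.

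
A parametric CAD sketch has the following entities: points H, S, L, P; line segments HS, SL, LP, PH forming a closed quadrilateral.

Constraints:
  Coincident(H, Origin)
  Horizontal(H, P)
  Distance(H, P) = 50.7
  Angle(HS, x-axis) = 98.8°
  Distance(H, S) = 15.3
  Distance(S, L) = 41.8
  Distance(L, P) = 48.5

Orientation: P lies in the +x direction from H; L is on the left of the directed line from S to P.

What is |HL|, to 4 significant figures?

51.82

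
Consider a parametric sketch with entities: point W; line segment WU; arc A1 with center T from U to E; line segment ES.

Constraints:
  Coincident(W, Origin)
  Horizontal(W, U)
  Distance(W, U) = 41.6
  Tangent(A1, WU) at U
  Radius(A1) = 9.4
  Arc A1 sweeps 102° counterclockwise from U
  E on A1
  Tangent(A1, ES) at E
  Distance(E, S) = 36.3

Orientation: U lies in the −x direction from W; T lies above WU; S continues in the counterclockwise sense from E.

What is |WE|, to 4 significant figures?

34.34

W is at the origin; W and U share the same y with |WU| = 41.6 and U on the −x side, so U = (-41.60, 0.000). Since A1 is tangent to WU there, TU ⟂ WU, so T = U + (0, 9.4) = (-41.60, 9.400). On A1, U sits at bearing -90° from T; a 102° counterclockwise sweep puts E at bearing 12°, so E = T + 9.4·(cos 12°, sin 12°) = (-32.41, 11.35). Then |WE| = |E − W| = 34.34.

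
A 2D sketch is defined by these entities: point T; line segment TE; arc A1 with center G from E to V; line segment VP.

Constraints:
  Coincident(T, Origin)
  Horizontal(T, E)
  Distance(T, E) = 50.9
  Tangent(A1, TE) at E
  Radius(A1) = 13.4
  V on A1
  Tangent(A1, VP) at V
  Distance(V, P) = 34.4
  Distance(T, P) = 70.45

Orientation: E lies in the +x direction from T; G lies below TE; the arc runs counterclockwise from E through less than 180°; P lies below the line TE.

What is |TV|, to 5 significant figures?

42.133

T is at the origin; T and E share the same y with |TE| = 50.9 and E on the +x side, so E = (50.900, 0.0000). Since A1 is tangent to TE there, GE ⟂ TE, so G = E + (0, -13.4) = (50.900, -13.400). Since GV ⟂ VP (tangency), |GP| = √(13.4² + 34.4²) = 36.918 regardless of where V sits on A1. So P lies on both circle(T, 70.45) and circle(G, 36.918); the below-TE intersection is P = (49.342, -50.285). V is the foot of the tangent from P: V = (38.220, -17.733).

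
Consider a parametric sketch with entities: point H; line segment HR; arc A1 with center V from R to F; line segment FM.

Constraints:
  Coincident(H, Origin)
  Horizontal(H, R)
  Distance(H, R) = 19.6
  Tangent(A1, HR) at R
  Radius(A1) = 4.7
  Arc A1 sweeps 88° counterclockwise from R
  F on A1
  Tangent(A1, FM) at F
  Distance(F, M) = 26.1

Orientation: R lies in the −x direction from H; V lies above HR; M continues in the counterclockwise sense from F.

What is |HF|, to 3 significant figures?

15.6

H is at the origin; HR is horizontal with |HR| = 19.6 and R on the −x side, so R = (-19.6, 0.00). A1 meets HR tangentially, so VR is at right angles to HR, so V = R + (0, 4.7) = (-19.6, 4.70). On A1, R sits at bearing -90° from V; an 88° counterclockwise sweep puts F at bearing -2°, so F = V + 4.7·(cos -2°, sin -2°) = (-14.9, 4.54). Then |HF| = |F − H| = 15.6.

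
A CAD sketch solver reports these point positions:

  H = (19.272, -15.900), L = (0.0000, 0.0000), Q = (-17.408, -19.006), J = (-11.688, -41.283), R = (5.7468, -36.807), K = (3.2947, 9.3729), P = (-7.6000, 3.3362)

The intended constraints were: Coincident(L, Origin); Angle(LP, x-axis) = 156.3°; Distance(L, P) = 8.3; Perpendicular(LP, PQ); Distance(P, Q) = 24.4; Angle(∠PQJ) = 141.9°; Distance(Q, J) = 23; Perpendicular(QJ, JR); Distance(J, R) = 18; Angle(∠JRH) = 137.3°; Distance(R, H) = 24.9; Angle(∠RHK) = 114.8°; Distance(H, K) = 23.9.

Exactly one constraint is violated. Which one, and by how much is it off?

Distance(H, K) = 23.9 — off by 6.00.

L = (0.00, 0.00) ✓; LP at 156.3° ✓; |LP| = 8.300 ✓; ∠(LP, PQ) = 90.00° ✓; |PQ| = 24.40 ✓; ∠PQJ = 141.9° ✓; |QJ| = 23.00 ✓; ∠(QJ, JR) = 90.00° ✓; |JR| = 18.00 ✓; ∠JRH = 137.3° ✓; |RH| = 24.90 ✓; ∠RHK = 114.8° ✓; |HK| = 29.90 ✗.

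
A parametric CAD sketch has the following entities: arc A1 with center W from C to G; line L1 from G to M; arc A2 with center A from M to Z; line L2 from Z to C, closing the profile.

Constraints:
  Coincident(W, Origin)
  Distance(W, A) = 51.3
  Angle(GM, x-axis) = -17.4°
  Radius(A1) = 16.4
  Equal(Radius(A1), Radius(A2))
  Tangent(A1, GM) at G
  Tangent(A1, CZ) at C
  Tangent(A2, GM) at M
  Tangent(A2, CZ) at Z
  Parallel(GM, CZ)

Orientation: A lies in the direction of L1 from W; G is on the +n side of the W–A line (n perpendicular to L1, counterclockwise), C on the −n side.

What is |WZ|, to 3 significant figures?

53.9

Tangency of A1 to both parallel lines with radius 16.4 puts G and C at W ± 16.4·n: G = (4.90, 15.6), C = (-4.90, -15.6). Equal radii place M and Z the same way about A: M = A + 16.4·n = (53.9, 0.309), Z = A − 16.4·n = (44.0, -31.0). Then |WZ| = |Z − W| = 53.9.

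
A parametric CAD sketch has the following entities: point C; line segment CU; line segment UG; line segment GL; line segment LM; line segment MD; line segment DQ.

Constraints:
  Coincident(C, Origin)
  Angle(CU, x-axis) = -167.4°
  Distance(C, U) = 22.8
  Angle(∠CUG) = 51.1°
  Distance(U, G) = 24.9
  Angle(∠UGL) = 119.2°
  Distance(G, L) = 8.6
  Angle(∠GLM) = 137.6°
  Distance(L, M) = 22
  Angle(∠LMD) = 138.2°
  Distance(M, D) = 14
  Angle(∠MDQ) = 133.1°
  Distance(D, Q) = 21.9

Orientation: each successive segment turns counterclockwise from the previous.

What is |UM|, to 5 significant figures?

37.632

C is at the origin; CU runs at -167.4° with length 22.8, so U = (-22.251, -4.9737). ∠CUG = 51.1° gives UG at -38.500° from the x-axis; with |UG| = 24.9, G = (-2.7640, -20.474). ∠UGL = 119.2° gives GL at 22.300° from the x-axis; with |GL| = 8.6, L = (5.1928, -17.211). ∠GLM = 137.6° gives LM at 64.700° from the x-axis; with |LM| = 22.0, M = (14.595, 2.6789). Then |UM| = |M − U| = 37.632.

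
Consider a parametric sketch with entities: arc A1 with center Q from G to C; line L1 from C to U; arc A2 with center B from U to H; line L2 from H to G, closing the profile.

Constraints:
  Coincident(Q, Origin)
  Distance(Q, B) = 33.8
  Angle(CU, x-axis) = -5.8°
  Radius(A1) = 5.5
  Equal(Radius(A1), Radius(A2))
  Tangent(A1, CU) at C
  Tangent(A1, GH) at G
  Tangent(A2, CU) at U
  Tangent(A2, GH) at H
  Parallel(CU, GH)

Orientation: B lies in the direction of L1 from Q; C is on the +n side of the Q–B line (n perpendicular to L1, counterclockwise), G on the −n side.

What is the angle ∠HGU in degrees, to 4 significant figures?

18.03°

Tangency of A1 to both parallel lines with radius 5.5 puts C and G at Q ± 5.5·n: C = (0.5558, 5.472), G = (-0.5558, -5.472). Equal radii place U and H the same way about B: U = B + 5.5·n = (34.18, 2.056), H = B − 5.5·n = (33.07, -8.888). Then cos ∠HGU = GH·GU / (|GH||GU|), giving 18.03°.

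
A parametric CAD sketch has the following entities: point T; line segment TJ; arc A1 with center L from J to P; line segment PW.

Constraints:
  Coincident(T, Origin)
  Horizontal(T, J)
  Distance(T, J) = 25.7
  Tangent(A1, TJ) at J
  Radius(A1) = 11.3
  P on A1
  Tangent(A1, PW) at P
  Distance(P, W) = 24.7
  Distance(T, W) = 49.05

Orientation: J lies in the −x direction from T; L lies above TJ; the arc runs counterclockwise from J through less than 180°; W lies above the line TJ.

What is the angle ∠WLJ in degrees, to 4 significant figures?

168.5°

Checks: |LP| = 11.30 ✓; ∠(LP, PW) = 90.00° ✓; |PW| = 24.70 ✓; |TW| = 49.05 ✓.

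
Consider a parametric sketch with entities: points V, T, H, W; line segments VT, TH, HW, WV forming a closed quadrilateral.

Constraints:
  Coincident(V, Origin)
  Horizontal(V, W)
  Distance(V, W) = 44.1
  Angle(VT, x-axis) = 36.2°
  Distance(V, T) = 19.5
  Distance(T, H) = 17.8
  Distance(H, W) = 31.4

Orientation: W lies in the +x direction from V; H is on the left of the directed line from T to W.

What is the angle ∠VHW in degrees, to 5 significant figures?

80.040°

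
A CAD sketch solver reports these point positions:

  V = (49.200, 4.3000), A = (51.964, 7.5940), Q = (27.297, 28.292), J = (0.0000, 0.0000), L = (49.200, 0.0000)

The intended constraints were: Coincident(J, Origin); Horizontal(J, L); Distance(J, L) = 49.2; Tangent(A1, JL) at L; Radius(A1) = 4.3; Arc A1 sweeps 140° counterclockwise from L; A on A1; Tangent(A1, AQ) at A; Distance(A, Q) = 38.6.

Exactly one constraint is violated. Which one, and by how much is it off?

Distance(A, Q) = 38.6 — off by 6.40.

J = (0.00, 0.00) ✓; J.y = 0.00, L.y = 0.00 ✓; |JL| = 49.20 ✓; ∠(VL, LJ) = 90.00° ✓; |VL| = 4.300 ✓; bearing(V→A) − bearing(V→L) = 140.0° ✓; |VA| = 4.300 ✓; ∠(VA, AQ) = 90.00° ✓; |AQ| = 32.20 ✗.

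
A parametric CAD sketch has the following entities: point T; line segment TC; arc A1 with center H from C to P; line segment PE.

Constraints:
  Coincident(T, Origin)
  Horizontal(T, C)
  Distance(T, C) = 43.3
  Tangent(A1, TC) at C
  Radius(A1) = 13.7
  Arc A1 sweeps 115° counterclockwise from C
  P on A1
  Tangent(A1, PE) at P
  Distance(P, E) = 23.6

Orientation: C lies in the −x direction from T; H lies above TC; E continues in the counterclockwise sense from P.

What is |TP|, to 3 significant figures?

36.5

T is at the origin; T and C share the same y with |TC| = 43.3 and C on the −x side, so C = (-43.3, 0.00). Tangency of A1 to TC means the radius HC is perpendicular to TC, so H = C + (0, 13.7) = (-43.3, 13.7). On A1, C sits at bearing -90° from H; a 115° counterclockwise sweep puts P at bearing 25°, so P = H + 13.7·(cos 25°, sin 25°) = (-30.9, 19.5). Then |TP| = |P − T| = 36.5.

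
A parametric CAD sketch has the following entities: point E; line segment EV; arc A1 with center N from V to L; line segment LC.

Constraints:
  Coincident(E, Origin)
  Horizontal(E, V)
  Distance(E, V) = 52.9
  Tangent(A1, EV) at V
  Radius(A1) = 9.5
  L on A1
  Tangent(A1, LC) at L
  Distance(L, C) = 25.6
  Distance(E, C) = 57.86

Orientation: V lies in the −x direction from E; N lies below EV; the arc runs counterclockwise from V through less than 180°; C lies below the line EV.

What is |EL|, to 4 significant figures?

62.43

Checks: E = (0.00, 0.00) ✓; |NL| = 9.500 ✓; ∠(NL, LC) = 90.00° ✓; |LC| = 25.60 ✓; |EC| = 57.86 ✓.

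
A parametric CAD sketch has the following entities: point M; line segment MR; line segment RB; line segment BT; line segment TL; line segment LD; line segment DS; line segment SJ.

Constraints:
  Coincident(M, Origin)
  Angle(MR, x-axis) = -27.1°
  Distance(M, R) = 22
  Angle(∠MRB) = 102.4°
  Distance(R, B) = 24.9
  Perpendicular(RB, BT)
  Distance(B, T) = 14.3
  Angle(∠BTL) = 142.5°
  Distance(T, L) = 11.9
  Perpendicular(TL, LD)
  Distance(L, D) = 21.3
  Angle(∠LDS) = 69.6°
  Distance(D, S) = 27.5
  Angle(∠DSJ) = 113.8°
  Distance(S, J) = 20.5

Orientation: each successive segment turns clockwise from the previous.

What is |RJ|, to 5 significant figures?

41.736

∠LDS = 69.6° gives DS at -72.600° from the x-axis; with |DS| = 27.5, S = (17.195, -34.262). ∠DSJ = 113.8° gives SJ at -138.80° from the x-axis; with |SJ| = 20.5, J = (1.7700, -47.765). Then |RJ| = |J − R| = 41.736.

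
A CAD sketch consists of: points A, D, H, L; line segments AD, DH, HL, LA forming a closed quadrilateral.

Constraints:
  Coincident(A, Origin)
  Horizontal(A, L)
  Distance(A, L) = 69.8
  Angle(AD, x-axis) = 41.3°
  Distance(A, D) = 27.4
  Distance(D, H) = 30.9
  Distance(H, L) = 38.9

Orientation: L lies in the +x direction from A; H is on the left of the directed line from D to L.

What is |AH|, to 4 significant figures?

57.87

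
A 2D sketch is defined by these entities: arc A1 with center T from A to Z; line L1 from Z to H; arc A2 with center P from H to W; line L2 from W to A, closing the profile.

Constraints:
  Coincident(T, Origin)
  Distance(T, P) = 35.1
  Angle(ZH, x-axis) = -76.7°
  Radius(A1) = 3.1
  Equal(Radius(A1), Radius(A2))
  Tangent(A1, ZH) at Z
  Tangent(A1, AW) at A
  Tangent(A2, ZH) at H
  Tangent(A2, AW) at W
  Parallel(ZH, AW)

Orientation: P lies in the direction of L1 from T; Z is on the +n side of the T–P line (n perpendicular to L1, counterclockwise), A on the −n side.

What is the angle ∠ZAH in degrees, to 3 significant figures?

80.0°

The slot axis is L1's direction at -76.7°, so u = (cos -76.7°, sin -76.7°) = (0.230, -0.973) and n = (−sin -76.7°, cos -76.7°) = (0.973, 0.230). T is at the origin and P lies 35.1 along u from T, so P = 35.1·u = (8.07, -34.2). Tangency of A1 to both parallel lines with radius 3.1 puts Z and A at T ± 3.1·n: Z = (3.02, 0.713), A = (-3.02, -0.713). Equal radii place H and W the same way about P: H = P + 3.1·n = (11.1, -33.4), W = P − 3.1·n = (5.06, -34.9). Then cos ∠ZAH = AZ·AH / (|AZ||AH|), giving 80.0°.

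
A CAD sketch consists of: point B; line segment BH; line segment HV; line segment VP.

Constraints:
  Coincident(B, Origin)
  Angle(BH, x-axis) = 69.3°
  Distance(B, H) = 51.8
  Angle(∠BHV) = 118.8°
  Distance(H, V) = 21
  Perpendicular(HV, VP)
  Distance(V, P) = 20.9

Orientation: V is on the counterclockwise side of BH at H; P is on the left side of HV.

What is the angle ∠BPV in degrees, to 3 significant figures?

118°

∠BHV = 118.8°, so HV runs at 69.3° + (180° − 118.8°) = 130° from the x-axis; with |HV| = 21.0, V = H + 21.0·(cos 130°, sin 130°) = (4.67, 64.4). The perpendicularity gives VP at right angles to HV; with |VP| = 20.9 on the left of HV, P = V + 20.9·(-0.760, -0.649) = (-11.2, 50.9). Then cos ∠BPV = PB·PV / (|PB||PV|), giving 118°.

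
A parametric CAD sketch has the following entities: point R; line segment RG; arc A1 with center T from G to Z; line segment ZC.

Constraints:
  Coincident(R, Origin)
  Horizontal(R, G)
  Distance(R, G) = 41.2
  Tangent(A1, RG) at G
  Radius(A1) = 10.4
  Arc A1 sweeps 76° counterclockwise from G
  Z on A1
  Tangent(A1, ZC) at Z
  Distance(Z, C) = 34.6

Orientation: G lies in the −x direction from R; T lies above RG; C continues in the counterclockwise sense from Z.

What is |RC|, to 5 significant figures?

47.283

R is at the origin; RG is horizontal with |RG| = 41.2 and G on the −x side, so G = (-41.200, 0.0000). A1 meets RG tangentially, so TG is at right angles to RG, so T = G + (0, 10.4) = (-41.200, 10.400). On A1, G sits at bearing -90° from T; a 76° counterclockwise sweep puts Z at bearing -14°, so Z = T + 10.4·(cos -14°, sin -14°) = (-31.109, 7.8840). A1 meets ZC tangentially, so TZ is at right angles to ZC, so ZC runs along (−sin -14°, cos -14°); with |ZC| = 34.6, C = (-22.738, 41.456). Then |RC| = |C − R| = 47.283.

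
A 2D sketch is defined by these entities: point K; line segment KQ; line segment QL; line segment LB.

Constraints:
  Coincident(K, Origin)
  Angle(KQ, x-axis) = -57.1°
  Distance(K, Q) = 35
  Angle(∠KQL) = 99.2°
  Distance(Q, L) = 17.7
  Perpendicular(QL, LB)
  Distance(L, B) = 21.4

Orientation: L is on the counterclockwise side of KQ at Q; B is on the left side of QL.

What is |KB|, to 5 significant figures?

26.751

∠KQL = 99.2°, so QL runs at -57.1° + (180° − 99.2°) = 23.700° from the x-axis; with |QL| = 17.7, L = Q + 17.7·(cos 23.700°, sin 23.700°) = (35.218, -22.272). QL ⟂ LB; with |LB| = 21.4 on the left of QL, B = L + 21.4·(-0.40195, 0.91566) = (26.617, -2.6770). Then |KB| = |B − K| = 26.751.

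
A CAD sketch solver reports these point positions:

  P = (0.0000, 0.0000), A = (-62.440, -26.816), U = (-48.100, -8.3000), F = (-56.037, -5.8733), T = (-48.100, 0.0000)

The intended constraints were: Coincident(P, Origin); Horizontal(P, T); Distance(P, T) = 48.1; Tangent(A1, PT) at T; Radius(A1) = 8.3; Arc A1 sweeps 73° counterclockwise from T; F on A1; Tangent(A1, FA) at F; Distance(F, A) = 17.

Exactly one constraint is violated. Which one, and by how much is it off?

Distance(F, A) = 17 — off by 4.90.

P = (0.00, 0.00) ✓; P.y = 0.00, T.y = 0.00 ✓; |PT| = 48.10 ✓; ∠(UT, TP) = 90.00° ✓; |UT| = 8.300 ✓; bearing(U→F) − bearing(U→T) = 73.00° ✓; |UF| = 8.300 ✓; ∠(UF, FA) = 90.00° ✓; |FA| = 21.90 ✗.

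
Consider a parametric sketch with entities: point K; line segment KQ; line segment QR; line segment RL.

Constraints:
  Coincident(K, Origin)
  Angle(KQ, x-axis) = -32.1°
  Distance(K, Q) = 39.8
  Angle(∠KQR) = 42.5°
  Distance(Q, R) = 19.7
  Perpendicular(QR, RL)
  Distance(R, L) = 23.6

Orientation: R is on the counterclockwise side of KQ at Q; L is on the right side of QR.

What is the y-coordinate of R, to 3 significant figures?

-2.16

K is at the origin; KQ runs at -32.1° with length 39.8, so Q = 39.8·(cos -32.1°, sin -32.1°) = (33.7, -21.1). ∠KQR = 42.5°, so QR runs at -32.1° + (180° − 42.5°) = 105° from the x-axis; with |QR| = 19.7, R = Q + 19.7·(cos 105°, sin 105°) = (28.5, -2.16). So R.y = -2.16.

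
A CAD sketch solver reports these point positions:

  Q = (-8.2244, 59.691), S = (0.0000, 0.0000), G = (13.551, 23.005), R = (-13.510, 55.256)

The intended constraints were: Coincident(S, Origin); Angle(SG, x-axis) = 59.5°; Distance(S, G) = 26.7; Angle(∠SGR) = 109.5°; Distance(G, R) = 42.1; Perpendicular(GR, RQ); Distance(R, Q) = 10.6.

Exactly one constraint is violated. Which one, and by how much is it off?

Distance(R, Q) = 10.6 — off by 3.70.

S = (0.00, 0.00) ✓; SG at 59.50° ✓; |SG| = 26.70 ✓; ∠SGR = 109.5° ✓; |GR| = 42.10 ✓; ∠(GR, RQ) = 90.00° ✓; |RQ| = 6.900 ✗.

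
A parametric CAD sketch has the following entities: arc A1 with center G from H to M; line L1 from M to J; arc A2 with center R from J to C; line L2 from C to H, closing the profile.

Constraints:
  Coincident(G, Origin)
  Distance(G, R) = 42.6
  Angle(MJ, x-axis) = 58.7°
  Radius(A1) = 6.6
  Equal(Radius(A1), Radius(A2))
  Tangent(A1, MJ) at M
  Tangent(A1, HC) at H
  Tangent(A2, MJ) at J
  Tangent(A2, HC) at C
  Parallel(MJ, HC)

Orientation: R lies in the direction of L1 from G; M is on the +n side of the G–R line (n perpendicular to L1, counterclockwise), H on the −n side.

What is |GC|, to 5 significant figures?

43.108

The slot axis is L1's direction at 58.7°, so u = (cos 58.7°, sin 58.7°) = (0.51952, 0.85446) and n = (−sin 58.7°, cos 58.7°) = (-0.85446, 0.51952). G is at the origin and R lies 42.6 along u from G, so R = 42.6·u = (22.132, 36.400). Tangency of A1 to both parallel lines with radius 6.6 puts M and H at G ± 6.6·n: M = (-5.6394, 3.4288), H = (5.6394, -3.4288). Equal radii place J and C the same way about R: J = R + 6.6·n = (16.492, 39.829), C = R − 6.6·n = (27.771, 32.971). Then |GC| = |C − G| = 43.108.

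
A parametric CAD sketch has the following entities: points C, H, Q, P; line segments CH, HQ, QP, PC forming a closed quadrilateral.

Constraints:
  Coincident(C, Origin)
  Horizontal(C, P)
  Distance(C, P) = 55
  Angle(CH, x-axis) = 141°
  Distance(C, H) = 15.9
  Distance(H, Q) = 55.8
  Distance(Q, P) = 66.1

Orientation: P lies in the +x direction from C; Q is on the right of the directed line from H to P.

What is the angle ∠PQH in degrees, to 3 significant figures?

67.3°

Checks: |HQ| = 55.80 ✓; |QP| = 66.10 ✓.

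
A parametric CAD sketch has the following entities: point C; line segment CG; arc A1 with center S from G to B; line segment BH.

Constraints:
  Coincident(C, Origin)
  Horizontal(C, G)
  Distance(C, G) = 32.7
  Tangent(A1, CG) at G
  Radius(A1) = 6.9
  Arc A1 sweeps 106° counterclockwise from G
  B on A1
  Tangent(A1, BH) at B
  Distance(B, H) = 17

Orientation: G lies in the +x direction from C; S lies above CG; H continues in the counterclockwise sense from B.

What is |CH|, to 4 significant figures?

42.81

C is at the origin; C and G share the same y with |CG| = 32.7 and G on the +x side, so G = (32.70, 0.000). The tangent condition forces SG to be normal to CG, so S = G + (0, 6.9) = (32.70, 6.900). On A1, G sits at bearing -90° from S; a 106° counterclockwise sweep puts B at bearing 16°, so B = S + 6.9·(cos 16°, sin 16°) = (39.33, 8.802). The tangent condition forces SB to be normal to BH, so BH runs along (−sin 16°, cos 16°); with |BH| = 17.0, H = (34.65, 25.14). Then |CH| = |H − C| = 42.81.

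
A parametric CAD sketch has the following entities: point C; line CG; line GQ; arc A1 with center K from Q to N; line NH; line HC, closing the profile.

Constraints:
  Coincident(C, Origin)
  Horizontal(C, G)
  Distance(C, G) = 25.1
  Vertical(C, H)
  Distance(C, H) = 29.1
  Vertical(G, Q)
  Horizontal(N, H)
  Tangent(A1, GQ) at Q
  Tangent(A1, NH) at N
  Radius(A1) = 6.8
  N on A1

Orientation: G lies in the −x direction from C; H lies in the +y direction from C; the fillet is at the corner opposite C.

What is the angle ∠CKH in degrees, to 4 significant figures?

71.01°

C and H share the same x with |CH| = 29.1 and H on the +y side, so H = (0.000, 29.10). The virtual corner opposite C is at (-25.10, 29.10). Since A1 is tangent to GQ there, KQ ⟂ GQ and tangency of A1 to NH means the radius KN is perpendicular to NH, with radius 6.8, so the center K sits 6.8 in from both sides at K = (-18.30, 22.30). Then cos ∠CKH = KC·KH / (|KC||KH|), giving 71.01°.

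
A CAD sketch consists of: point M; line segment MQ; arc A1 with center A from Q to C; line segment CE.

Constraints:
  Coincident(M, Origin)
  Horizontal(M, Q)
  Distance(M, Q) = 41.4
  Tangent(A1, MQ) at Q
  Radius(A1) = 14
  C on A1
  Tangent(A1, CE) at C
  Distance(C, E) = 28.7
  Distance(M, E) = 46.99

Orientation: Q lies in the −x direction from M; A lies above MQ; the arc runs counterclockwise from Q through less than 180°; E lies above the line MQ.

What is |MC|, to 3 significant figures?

30.1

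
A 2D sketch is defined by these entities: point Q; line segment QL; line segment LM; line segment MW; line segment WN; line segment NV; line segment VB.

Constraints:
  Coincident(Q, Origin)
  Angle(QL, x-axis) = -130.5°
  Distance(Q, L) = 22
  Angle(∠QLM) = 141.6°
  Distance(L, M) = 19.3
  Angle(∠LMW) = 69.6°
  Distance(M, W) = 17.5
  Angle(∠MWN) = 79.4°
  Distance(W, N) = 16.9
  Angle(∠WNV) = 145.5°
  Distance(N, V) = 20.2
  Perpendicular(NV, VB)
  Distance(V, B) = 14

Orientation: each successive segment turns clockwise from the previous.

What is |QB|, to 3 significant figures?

36.4

∠WNV = 145.5° gives NV at -54.4° from the x-axis; with |NV| = 20.2, V = (-2.75, -25.4). NV ⟂ VB, so VB runs at -144°; with |VB| = 14.0, B = (-14.1, -33.5). Then |QB| = |B − Q| = 36.4.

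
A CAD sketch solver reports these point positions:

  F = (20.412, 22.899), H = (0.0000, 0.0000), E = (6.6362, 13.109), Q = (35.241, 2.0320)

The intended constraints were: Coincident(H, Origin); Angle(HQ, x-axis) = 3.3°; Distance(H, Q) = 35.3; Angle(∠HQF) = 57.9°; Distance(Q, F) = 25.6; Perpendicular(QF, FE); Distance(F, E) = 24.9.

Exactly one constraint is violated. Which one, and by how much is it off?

Distance(F, E) = 24.9 — off by 8.00.

H = (0.00, 0.00) ✓; HQ at 3.300° ✓; |HQ| = 35.30 ✓; ∠HQF = 57.90° ✓; |QF| = 25.60 ✓; ∠(QF, FE) = 90.00° ✓; |FE| = 16.90 ✗.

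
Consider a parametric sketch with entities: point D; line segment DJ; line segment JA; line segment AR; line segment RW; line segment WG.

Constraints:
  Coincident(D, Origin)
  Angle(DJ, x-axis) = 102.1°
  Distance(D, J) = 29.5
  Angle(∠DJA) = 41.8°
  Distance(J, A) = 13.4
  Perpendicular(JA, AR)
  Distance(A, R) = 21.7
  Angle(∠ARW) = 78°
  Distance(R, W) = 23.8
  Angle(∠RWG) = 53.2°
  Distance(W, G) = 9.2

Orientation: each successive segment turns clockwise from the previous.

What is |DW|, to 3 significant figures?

32.0

D is at the origin; DJ runs at 102.1° with length 29.5, so J = (-6.18, 28.8). ∠DJA = 41.8° gives JA at -36.1° from the x-axis; with |JA| = 13.4, A = (4.64, 20.9). JA is perpendicular to AR, so AR runs at -126°; with |AR| = 21.7, R = (-8.14, 3.42). ∠ARW = 78.0° gives RW at 132° from the x-axis; with |RW| = 23.8, W = (-24.0, 21.1). Then |DW| = |W − D| = 32.0.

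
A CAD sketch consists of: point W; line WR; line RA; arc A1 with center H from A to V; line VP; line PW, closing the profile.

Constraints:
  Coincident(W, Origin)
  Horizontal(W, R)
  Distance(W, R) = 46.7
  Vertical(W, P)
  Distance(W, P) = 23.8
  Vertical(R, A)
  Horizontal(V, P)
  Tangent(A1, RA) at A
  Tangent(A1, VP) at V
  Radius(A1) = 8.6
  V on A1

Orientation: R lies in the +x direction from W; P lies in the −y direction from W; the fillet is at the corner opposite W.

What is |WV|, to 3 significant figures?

44.9

W is at the origin; WR is horizontal with |WR| = 46.7 and R on the +x side, so R = (46.7, 0.00). W and P share the same x with |WP| = 23.8 and P on the −y side, so P = (0.00, -23.8). The virtual corner opposite W is at (46.7, -23.8). The tangent condition forces HA to be normal to RA and the tangent condition forces HV to be normal to VP, with radius 8.6, so the center H sits 8.6 in from both sides at H = (38.1, -15.2). That places the tangent points at A = (46.7, -15.2) on RA and V = (38.1, -23.8) on VP. Then |WV| = |V − W| = 44.9.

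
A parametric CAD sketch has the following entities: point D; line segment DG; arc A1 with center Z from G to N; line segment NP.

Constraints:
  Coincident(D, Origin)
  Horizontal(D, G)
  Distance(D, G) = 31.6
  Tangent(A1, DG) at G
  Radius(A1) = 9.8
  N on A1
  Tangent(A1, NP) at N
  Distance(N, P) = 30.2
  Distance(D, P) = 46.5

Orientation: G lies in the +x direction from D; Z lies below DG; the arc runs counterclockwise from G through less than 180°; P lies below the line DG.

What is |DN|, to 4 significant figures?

24.08

D is at the origin; DG is horizontal with |DG| = 31.6 and G on the +x side, so G = (31.60, 0.000). The tangent condition forces ZG to be normal to DG, so Z = G + (0, -9.8) = (31.60, -9.800). Since ZN ⟂ NP (tangency), |ZP| = √(9.8² + 30.2²) = 31.75 regardless of where N sits on A1. So P lies on both circle(D, 46.5) and circle(Z, 31.75); the below-DG intersection is P = (23.06, -40.38). N is the foot of the tangent from P: N = (21.81, -10.21).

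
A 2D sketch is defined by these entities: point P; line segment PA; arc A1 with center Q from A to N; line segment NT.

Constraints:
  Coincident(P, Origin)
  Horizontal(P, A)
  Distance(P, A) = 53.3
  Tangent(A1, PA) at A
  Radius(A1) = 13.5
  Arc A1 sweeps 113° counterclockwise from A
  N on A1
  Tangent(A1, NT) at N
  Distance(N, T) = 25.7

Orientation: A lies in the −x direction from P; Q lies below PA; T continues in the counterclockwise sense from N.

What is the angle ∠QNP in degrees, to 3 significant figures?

7.06°

P is at the origin; PA is horizontal with |PA| = 53.3 and A on the −x side, so A = (-53.3, 0.00). Tangency of A1 to PA means the radius QA is perpendicular to PA, so Q = A + (0, -13.5) = (-53.3, -13.5). On A1, A sits at bearing 90° from Q; a 113° counterclockwise sweep puts N at bearing 203°, so N = Q + 13.5·(cos 203°, sin 203°) = (-65.7, -18.8). Then cos ∠QNP = NQ·NP / (|NQ||NP|), giving 7.06°.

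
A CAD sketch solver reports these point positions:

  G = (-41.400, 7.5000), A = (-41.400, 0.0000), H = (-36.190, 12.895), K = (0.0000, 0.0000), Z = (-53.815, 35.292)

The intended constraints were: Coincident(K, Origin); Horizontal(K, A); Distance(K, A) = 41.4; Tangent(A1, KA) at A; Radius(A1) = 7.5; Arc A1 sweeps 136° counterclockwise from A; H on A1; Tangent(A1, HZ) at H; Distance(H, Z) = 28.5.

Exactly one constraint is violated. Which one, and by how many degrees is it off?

Tangent(A1, HZ) at H — off by 7.80°.

K = (0.00, 0.00) ✓; K.y = 0.00, A.y = 0.00 ✓; |KA| = 41.40 ✓; ∠(GA, AK) = 90.00° ✓; |GA| = 7.500 ✓; bearing(G→H) − bearing(G→A) = 136.0° ✓; |GH| = 7.500 ✓; ∠(GH, HZ) = 97.80° ✗; |HZ| = 28.50 ✓.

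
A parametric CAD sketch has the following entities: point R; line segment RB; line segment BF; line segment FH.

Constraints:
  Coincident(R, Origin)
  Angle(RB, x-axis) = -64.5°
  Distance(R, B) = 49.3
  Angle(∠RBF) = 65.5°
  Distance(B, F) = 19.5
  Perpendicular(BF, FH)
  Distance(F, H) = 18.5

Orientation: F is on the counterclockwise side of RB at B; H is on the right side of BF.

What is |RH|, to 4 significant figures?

63.37

R is at the origin; RB runs at -64.5° with length 49.3, so B = 49.3·(cos -64.5°, sin -64.5°) = (21.22, -44.50). ∠RBF = 65.5°, so BF runs at -64.5° + (180° − 65.5°) = 50.00° from the x-axis; with |BF| = 19.5, F = B + 19.5·(cos 50.00°, sin 50.00°) = (33.76, -29.56). BF ⟂ FH; with |FH| = 18.5 on the right of BF, H = F + 18.5·(0.7660, -0.6428) = (47.93, -41.45). Then |RH| = |H − R| = 63.37.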